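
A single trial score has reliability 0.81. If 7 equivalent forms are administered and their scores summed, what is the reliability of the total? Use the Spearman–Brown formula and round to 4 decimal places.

0.9676

ρ_k = kρ / (1 + (k−1)ρ) = 7·0.81 / (1 + 6·0.81) = 5.670 / 5.860 = 0.9676.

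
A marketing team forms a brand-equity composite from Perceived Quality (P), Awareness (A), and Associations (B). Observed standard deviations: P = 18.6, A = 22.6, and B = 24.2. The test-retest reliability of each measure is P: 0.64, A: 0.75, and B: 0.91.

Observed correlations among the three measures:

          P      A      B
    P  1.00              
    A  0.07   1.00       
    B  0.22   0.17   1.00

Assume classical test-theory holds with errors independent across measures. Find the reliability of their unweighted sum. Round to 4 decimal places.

0.8382

Var(P+A+B) = 18.6² + 22.6² + 24.2² + 2·[18.6·22.6·0.07 + 18.6·24.2·0.22 + 22.6·24.2·0.17] = 1442.36 + 442.856 = 1885.22.
Because errors are independent across components, Cov(Tᵢ,Tⱼ) = Cov(Xᵢ,Xⱼ); the off-diagonal part of the true-score variance is the same as above.
True-score variance = [18.6²·0.64 + 22.6²·0.75 + 24.2²·0.91] + 442.856 = 1137.42 + 442.856 = 1580.27.
Reliability = 1580.27 / 1885.22 = 0.8382.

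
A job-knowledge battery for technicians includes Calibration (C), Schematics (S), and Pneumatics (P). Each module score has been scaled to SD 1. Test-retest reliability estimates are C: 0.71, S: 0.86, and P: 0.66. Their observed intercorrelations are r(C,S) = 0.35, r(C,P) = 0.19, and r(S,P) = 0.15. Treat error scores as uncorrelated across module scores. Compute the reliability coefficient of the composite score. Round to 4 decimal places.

Var(C+S+P) = 3 + 2·[0.35 + 0.19 + 0.15] = 3 + 1.38 = 4.38.
Under uncorrelated errors the observed covariances equal the true-score covariances, so only the own-variance terms attenuate.
True-score variance = [0.71 + 0.86 + 0.66] + 1.38 = 2.23 + 1.38 = 3.61.
Reliability = 3.61 / 4.38 = 0.8242.

0.8242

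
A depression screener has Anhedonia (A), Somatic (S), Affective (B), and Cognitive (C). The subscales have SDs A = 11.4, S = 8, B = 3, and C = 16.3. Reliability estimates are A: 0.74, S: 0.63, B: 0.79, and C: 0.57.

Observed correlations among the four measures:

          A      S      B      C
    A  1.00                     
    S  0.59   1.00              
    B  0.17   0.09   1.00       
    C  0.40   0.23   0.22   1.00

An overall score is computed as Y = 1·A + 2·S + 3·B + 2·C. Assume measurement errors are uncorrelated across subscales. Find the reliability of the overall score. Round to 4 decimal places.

0.7563

Var(Y) = 11.4² + 2²·8² + 3²·3² + 2²·16.3² + 2·[2·11.4·8·0.59 + 3·11.4·3·0.17 + 2·11.4·16.3·0.40 + 6·8·3·0.09 + 4·8·16.3·0.23 + 6·3·16.3·0.22] = 1529.72 + 942.38 = 2472.1.
Because errors are independent across components, Cov(Tᵢ,Tⱼ) = Cov(Xᵢ,Xⱼ); the off-diagonal part of the true-score variance is the same as above.
True-score variance = [11.4²·0.74 + 2²·8²·0.63 + 3²·3²·0.79 + 2²·16.3²·0.57] + 942.38 = 927.214 + 942.38 = 1869.59.
Reliability = 1869.59 / 2472.1 = 0.7563.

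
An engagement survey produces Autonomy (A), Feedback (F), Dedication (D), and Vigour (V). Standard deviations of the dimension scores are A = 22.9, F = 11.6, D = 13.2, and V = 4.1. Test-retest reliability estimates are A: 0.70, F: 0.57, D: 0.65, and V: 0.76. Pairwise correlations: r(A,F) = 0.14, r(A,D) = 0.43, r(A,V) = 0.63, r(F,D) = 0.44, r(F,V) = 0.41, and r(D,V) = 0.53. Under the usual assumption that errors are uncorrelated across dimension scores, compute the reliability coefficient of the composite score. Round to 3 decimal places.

Var(A+F+D+V) = 22.9² + 11.6² + 13.2² + 4.1² + 2·[22.9·11.6·0.14 + 22.9·13.2·0.43 + 22.9·4.1·0.63 + 11.6·13.2·0.44 + 11.6·4.1·0.41 + 13.2·4.1·0.53] = 850.02 + 683.753 = 1533.77.
Because errors are independent across components, Cov(Tᵢ,Tⱼ) = Cov(Xᵢ,Xⱼ); the off-diagonal part of the true-score variance is the same as above.
True-score variance = [22.9²·0.70 + 11.6²·0.57 + 13.2²·0.65 + 4.1²·0.76] + 683.753 = 569.818 + 683.753 = 1253.57.
Reliability = 1253.57 / 1533.77 = 0.817.

0.817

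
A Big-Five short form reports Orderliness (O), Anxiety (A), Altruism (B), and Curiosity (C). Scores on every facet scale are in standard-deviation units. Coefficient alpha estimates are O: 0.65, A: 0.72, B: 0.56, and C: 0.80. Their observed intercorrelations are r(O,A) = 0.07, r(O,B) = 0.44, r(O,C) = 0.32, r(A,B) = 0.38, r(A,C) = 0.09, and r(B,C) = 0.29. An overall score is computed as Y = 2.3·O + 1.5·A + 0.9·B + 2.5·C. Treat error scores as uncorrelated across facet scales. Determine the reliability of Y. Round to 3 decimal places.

Var(Y) = 2.3² + 1.5² + 0.9² + 2.5² + 2·[3.45·0.07 + 2.07·0.44 + 5.75·0.32 + 1.35·0.38 + 3.75·0.09 + 2.25·0.29] = 14.6 + 8.9906 = 23.5906.
Under uncorrelated errors the observed covariances equal the true-score covariances, so only the own-variance terms attenuate.
True-score variance = [2.3²·0.65 + 1.5²·0.72 + 0.9²·0.56 + 2.5²·0.80] + 8.9906 = 10.5121 + 8.9906 = 19.5027.
Reliability = 19.5027 / 23.5906 = 0.827.

0.827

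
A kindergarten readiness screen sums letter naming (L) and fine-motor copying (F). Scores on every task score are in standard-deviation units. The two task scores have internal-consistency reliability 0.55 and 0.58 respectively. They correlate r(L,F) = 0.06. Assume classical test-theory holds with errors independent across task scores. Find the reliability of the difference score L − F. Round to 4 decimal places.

Var(L−F) = 1 + 1 − 2·0.06 = 2 − 0.12 = 1.88.
Because errors are independent across components, Cov(Tᵢ,Tⱼ) = Cov(Xᵢ,Xⱼ); the off-diagonal part of the true-score variance is the same as above.
True-score variance = [0.55 + 0.58] − 0.12 = 1.13 − 0.12 = 1.01.
Reliability = 1.01 / 1.88 = 0.5372.

0.5372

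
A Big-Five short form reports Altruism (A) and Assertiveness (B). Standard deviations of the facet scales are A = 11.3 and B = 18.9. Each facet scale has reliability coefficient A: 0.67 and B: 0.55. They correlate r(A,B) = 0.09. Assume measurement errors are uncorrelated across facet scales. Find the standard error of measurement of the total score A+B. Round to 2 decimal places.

Var(total) = 484.9 + 38.4426 = 523.343.
True-score variance = 282.018 + 38.4426 = 320.46, so reliability = 0.6123.
Error variance = 523.343 − 320.46 = 202.882; SEM = √202.882 = 14.24.

14.24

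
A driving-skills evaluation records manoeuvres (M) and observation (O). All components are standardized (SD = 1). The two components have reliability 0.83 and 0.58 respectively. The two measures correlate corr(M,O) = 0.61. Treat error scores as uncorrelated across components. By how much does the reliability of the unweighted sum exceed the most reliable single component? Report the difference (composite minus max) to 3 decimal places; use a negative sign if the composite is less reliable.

-0.013

Var(sum) = 2 + 1.22 = 3.22; true-score variance = 1.41 + 1.22 = 2.63; composite reliability = 0.8168.
Max component reliability = 0.8300.
Difference = 0.8168 − 0.8300 = -0.013.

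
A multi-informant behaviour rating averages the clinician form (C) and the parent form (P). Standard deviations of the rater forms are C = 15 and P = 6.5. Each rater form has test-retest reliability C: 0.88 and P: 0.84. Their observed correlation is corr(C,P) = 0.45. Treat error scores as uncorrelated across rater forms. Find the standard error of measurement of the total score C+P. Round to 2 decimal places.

5.81

Var(total) = 267.25 + 87.75 = 355.
True-score variance = 233.49 + 87.75 = 321.24, so reliability = 0.9049.
Error variance = 355 − 321.24 = 33.76; SEM = √33.76 = 5.81.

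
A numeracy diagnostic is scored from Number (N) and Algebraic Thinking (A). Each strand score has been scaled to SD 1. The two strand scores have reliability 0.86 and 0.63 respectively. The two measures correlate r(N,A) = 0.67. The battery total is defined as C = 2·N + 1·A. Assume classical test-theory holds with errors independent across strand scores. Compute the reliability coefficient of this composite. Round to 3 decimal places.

Var(C) = 2² + 1 + 2·[2·0.67] = 5 + 2.68 = 7.68.
Under uncorrelated errors the observed covariances equal the true-score covariances, so only the own-variance terms attenuate.
True-score variance = [2²·0.86 + 0.63] + 2.68 = 4.07 + 2.68 = 6.75.
Reliability = 6.75 / 7.68 = 0.879.

0.879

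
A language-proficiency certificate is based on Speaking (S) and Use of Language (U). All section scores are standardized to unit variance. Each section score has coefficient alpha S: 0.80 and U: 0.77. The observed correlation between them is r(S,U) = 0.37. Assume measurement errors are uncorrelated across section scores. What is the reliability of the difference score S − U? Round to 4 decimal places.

Var(S−U) = 1 + 1 − 2·0.37 = 2 − 0.74 = 1.26.
Because errors are independent across components, Cov(Tᵢ,Tⱼ) = Cov(Xᵢ,Xⱼ); the off-diagonal part of the true-score variance is the same as above.
True-score variance = [0.80 + 0.77] − 0.74 = 1.57 − 0.74 = 0.83.
Reliability = 0.83 / 1.26 = 0.6587.

0.6587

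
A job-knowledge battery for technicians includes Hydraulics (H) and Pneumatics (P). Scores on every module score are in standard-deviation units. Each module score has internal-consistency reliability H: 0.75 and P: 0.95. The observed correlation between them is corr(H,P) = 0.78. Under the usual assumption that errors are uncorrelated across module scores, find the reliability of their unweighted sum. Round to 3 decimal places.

0.916

Var(H+P) = 2 + 2·[0.78] = 2 + 1.56 = 3.56.
With uncorrelated errors the cross-covariances are all true-score covariance, so they carry over unchanged; only the diagonal terms shrink to ρᵢσᵢ².
True-score variance = [0.75 + 0.95] + 1.56 = 1.7 + 1.56 = 3.26.
Reliability = 3.26 / 3.56 = 0.916.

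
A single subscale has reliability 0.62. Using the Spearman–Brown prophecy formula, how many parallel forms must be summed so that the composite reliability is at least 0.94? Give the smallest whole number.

k ≥ ρ*(1−ρ₁)/(ρ₁(1−ρ*)) = 0.94·0.38 / (0.62·0.06) = 9.602.
Smallest integer k = 10.

10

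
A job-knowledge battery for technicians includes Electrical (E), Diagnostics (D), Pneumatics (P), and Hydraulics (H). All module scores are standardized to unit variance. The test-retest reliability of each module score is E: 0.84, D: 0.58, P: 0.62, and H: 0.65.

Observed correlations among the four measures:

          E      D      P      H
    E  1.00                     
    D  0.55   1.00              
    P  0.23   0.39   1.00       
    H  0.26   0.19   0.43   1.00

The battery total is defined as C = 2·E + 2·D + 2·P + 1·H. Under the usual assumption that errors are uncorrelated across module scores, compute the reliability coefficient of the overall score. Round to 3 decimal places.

Var(C) = 2² + 2² + 2² + 1 + 2·[4·0.55 + 4·0.23 + 2·0.26 + 4·0.39 + 2·0.19 + 2·0.43] = 13 + 12.88 = 25.88.
Because errors are independent across components, Cov(Tᵢ,Tⱼ) = Cov(Xᵢ,Xⱼ); the off-diagonal part of the true-score variance is the same as above.
True-score variance = [2²·0.84 + 2²·0.58 + 2²·0.62 + 0.65] + 12.88 = 8.81 + 12.88 = 21.69.
Reliability = 21.69 / 25.88 = 0.838.

0.838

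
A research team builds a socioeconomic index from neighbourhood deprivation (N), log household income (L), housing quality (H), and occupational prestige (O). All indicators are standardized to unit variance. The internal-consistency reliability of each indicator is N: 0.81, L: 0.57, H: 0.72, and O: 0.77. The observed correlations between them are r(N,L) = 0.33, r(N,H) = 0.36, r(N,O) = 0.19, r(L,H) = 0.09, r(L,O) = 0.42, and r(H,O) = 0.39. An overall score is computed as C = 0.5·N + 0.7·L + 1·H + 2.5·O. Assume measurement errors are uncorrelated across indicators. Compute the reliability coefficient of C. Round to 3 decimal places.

Var(C) = 0.5² + 0.7² + 1 + 2.5² + 2·[0.35·0.33 + 0.5·0.36 + 1.25·0.19 + 0.7·0.09 + 1.75·0.42 + 2.5·0.39] = 7.99 + 4.612 = 12.602.
With uncorrelated errors the cross-covariances are all true-score covariance, so they carry over unchanged; only the diagonal terms shrink to ρᵢσᵢ².
True-score variance = [0.5²·0.81 + 0.7²·0.57 + 0.72 + 2.5²·0.77] + 4.612 = 6.0143 + 4.612 = 10.6263.
Reliability = 10.6263 / 12.602 = 0.843.

0.843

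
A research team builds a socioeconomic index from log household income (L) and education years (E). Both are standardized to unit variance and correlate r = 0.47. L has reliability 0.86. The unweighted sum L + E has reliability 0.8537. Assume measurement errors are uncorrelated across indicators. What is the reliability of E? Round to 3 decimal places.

Var(L+E) = 2 + 2·0.47 = 2.940.
True-score variance = ρ_L + ρ_E + 2·0.47, so 0.8537 = (0.86 + ρ_E + 0.94) / 2.940.
ρ_E = 0.8537·2.940 − 0.86 − 0.94 = 0.710.

0.710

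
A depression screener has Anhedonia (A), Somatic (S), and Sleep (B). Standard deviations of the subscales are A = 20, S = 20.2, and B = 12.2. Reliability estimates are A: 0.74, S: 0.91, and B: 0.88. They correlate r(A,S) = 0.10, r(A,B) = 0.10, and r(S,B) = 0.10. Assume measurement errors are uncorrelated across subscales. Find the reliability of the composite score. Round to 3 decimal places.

0.860

Var(A+S+B) = 20² + 20.2² + 12.2² + 2·[20·20.2·0.10 + 20·12.2·0.10 + 20.2·12.2·0.10] = 956.88 + 178.888 = 1135.77.
Because errors are independent across components, Cov(Tᵢ,Tⱼ) = Cov(Xᵢ,Xⱼ); the off-diagonal part of the true-score variance is the same as above.
True-score variance = [20²·0.74 + 20.2²·0.91 + 12.2²·0.88] + 178.888 = 798.296 + 178.888 = 977.184.
Reliability = 977.184 / 1135.77 = 0.860.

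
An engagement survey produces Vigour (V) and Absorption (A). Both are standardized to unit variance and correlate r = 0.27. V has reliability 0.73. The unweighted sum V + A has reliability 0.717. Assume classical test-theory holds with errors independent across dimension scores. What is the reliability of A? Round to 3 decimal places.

Var(V+A) = 2 + 2·0.27 = 2.540.
True-score variance = ρ_V + ρ_A + 2·0.27, so 0.717 = (0.73 + ρ_A + 0.54) / 2.540.
ρ_A = 0.717·2.540 − 0.73 − 0.54 = 0.551.

0.551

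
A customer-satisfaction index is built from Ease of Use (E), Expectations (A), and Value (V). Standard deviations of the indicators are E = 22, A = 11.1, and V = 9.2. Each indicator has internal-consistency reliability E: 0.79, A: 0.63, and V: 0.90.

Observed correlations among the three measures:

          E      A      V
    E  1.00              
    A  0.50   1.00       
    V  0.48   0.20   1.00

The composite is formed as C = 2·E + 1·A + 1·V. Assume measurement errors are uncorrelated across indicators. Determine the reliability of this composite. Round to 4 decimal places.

0.8496

Var(C) = 2²·22² + 11.1² + 9.2² + 2·[2·22·11.1·0.50 + 2·22·9.2·0.48 + 11.1·9.2·0.20] = 2143.85 + 917.856 = 3061.71.
With uncorrelated errors the cross-covariances are all true-score covariance, so they carry over unchanged; only the diagonal terms shrink to ρᵢσᵢ².
True-score variance = [2²·22²·0.79 + 11.1²·0.63 + 9.2²·0.90] + 917.856 = 1683.24 + 917.856 = 2601.09.
Reliability = 2601.09 / 3061.71 = 0.8496.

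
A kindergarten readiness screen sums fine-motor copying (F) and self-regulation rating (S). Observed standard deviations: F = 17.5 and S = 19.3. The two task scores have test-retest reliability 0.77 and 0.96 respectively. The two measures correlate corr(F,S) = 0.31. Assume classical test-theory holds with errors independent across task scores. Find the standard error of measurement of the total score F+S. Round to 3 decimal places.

9.238

Var(total) = 678.74 + 209.405 = 888.145.
True-score variance = 593.403 + 209.405 = 802.808, so reliability = 0.9039.
Error variance = 888.145 − 802.808 = 85.3371; SEM = √85.3371 = 9.238.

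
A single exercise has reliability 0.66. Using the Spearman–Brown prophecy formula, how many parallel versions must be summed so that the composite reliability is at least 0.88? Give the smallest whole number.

k ≥ ρ*(1−ρ₁)/(ρ₁(1−ρ*)) = 0.88·0.34 / (0.66·0.12) = 3.778.
Smallest integer k = 4.

4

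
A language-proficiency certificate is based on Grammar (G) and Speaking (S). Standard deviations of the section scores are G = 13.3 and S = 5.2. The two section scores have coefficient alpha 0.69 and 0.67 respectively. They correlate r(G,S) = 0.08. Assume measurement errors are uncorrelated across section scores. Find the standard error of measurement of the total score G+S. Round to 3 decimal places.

7.985

Var(total) = 203.93 + 11.0656 = 214.996.
True-score variance = 140.171 + 11.0656 = 151.237, so reliability = 0.7034.
Error variance = 214.996 − 151.237 = 63.7591; SEM = √63.7591 = 7.985.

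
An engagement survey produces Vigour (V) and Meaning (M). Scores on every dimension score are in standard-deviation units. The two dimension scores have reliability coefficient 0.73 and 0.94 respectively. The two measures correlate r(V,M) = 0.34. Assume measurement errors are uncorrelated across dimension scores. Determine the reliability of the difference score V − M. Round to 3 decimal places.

0.750

Var(V−M) = 1 + 1 − 2·0.34 = 2 − 0.68 = 1.32.
Under uncorrelated errors the observed covariances equal the true-score covariances, so only the own-variance terms attenuate.
True-score variance = [0.73 + 0.94] − 0.68 = 1.67 − 0.68 = 0.99.
Reliability = 0.99 / 1.32 = 0.750.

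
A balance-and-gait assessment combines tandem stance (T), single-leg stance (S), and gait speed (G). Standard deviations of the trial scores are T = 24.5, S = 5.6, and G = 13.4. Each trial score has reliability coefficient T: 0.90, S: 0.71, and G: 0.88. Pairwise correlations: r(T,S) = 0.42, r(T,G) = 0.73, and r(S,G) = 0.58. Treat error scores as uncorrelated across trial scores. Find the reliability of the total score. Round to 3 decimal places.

Var(T+S+G) = 24.5² + 5.6² + 13.4² + 2·[24.5·5.6·0.42 + 24.5·13.4·0.73 + 5.6·13.4·0.58] = 811.17 + 681.612 = 1492.78.
Under uncorrelated errors the observed covariances equal the true-score covariances, so only the own-variance terms attenuate.
True-score variance = [24.5²·0.90 + 5.6²·0.71 + 13.4²·0.88] + 681.612 = 720.503 + 681.612 = 1402.12.
Reliability = 1402.12 / 1492.78 = 0.939.

0.939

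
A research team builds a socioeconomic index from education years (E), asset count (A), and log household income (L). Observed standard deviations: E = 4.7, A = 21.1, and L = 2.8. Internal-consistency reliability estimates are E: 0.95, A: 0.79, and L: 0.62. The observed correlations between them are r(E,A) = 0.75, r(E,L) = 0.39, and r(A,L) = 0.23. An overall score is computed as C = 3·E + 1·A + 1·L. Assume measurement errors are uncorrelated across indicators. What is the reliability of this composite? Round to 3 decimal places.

Var(C) = 3²·4.7² + 21.1² + 2.8² + 2·[3·4.7·21.1·0.75 + 3·4.7·2.8·0.39 + 21.1·2.8·0.23] = 651.86 + 504.236 = 1156.1.
Because errors are independent across components, Cov(Tᵢ,Tⱼ) = Cov(Xᵢ,Xⱼ); the off-diagonal part of the true-score variance is the same as above.
True-score variance = [3²·4.7²·0.95 + 21.1²·0.79 + 2.8²·0.62] + 504.236 = 545.446 + 504.236 = 1049.68.
Reliability = 1049.68 / 1156.1 = 0.908.

0.908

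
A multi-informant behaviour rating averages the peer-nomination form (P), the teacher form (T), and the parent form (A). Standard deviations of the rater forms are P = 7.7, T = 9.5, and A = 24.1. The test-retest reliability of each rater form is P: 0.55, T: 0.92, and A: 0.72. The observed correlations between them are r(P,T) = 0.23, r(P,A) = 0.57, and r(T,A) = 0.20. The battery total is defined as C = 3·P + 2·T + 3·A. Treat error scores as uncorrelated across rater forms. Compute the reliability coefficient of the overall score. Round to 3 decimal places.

Var(C) = 3²·7.7² + 2²·9.5² + 3²·24.1² + 2·[6·7.7·9.5·0.23 + 9·7.7·24.1·0.57 + 6·9.5·24.1·0.20] = 6121.9 + 2655.32 = 8777.22.
Under uncorrelated errors the observed covariances equal the true-score covariances, so only the own-variance terms attenuate.
True-score variance = [3²·7.7²·0.55 + 2²·9.5²·0.92 + 3²·24.1²·0.72] + 2655.32 = 4389.25 + 2655.32 = 7044.58.
Reliability = 7044.58 / 8777.22 = 0.803.

0.803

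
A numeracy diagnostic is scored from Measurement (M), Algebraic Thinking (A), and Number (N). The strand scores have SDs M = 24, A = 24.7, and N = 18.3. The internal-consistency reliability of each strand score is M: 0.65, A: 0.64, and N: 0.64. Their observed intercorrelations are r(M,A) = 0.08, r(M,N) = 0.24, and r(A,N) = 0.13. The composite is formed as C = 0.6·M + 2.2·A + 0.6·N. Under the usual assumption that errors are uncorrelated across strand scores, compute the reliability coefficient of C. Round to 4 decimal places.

Var(C) = 0.6²·24² + 2.2²·24.7² + 0.6²·18.3² + 2·[1.32·24·24.7·0.08 + 0.36·24·18.3·0.24 + 1.32·24.7·18.3·0.13] = 3280.76 + 356.223 = 3636.98.
With uncorrelated errors the cross-covariances are all true-score covariance, so they carry over unchanged; only the diagonal terms shrink to ρᵢσᵢ².
True-score variance = [0.6²·24²·0.65 + 2.2²·24.7²·0.64 + 0.6²·18.3²·0.64] + 356.223 = 2101.76 + 356.223 = 2457.98.
Reliability = 2457.98 / 3636.98 = 0.6758.

0.6758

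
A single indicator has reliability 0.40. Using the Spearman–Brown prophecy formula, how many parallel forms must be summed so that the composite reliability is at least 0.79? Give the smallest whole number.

k ≥ ρ*(1−ρ₁)/(ρ₁(1−ρ*)) = 0.79·0.60 / (0.40·0.21) = 5.643.
Smallest integer k = 6.

6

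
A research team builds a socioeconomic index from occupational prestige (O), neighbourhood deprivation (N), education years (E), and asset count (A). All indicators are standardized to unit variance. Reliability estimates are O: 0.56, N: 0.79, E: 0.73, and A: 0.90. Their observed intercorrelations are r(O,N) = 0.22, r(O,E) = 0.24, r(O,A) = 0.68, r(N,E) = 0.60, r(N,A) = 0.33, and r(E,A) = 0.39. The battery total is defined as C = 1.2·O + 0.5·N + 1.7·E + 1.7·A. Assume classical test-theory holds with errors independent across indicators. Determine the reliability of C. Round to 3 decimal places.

Var(C) = 1.2² + 0.5² + 1.7² + 1.7² + 2·[0.6·0.22 + 2.04·0.24 + 2.04·0.68 + 0.85·0.60 + 0.85·0.33 + 2.89·0.39] = 7.47 + 7.8528 = 15.3228.
Under uncorrelated errors the observed covariances equal the true-score covariances, so only the own-variance terms attenuate.
True-score variance = [1.2²·0.56 + 0.5²·0.79 + 1.7²·0.73 + 1.7²·0.90] + 7.8528 = 5.7146 + 7.8528 = 13.5674.
Reliability = 13.5674 / 15.3228 = 0.885.

0.885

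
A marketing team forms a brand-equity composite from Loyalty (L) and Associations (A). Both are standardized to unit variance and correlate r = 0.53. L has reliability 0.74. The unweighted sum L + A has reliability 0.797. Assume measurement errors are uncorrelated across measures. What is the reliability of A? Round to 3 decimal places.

Var(L+A) = 2 + 2·0.53 = 3.060.
True-score variance = ρ_L + ρ_A + 2·0.53, so 0.797 = (0.74 + ρ_A + 1.06) / 3.060.
ρ_A = 0.797·3.060 − 0.74 − 1.06 = 0.639.

0.639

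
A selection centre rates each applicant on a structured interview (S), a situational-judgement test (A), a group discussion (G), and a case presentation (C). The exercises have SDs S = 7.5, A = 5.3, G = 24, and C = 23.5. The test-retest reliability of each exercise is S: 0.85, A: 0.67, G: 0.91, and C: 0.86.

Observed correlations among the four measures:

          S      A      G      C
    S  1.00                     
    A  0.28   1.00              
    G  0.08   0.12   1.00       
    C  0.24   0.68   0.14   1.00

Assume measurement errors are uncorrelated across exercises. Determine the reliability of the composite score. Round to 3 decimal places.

0.914

Var(S+A+G+C) = 7.5² + 5.3² + 24² + 23.5² + 2·[7.5·5.3·0.28 + 7.5·24·0.08 + 7.5·23.5·0.24 + 5.3·24·0.12 + 5.3·23.5·0.68 + 24·23.5·0.14] = 1212.59 + 493.496 = 1706.09.
With uncorrelated errors the cross-covariances are all true-score covariance, so they carry over unchanged; only the diagonal terms shrink to ρᵢσᵢ².
True-score variance = [7.5²·0.85 + 5.3²·0.67 + 24²·0.91 + 23.5²·0.86] + 493.496 = 1065.73 + 493.496 = 1559.22.
Reliability = 1559.22 / 1706.09 = 0.914.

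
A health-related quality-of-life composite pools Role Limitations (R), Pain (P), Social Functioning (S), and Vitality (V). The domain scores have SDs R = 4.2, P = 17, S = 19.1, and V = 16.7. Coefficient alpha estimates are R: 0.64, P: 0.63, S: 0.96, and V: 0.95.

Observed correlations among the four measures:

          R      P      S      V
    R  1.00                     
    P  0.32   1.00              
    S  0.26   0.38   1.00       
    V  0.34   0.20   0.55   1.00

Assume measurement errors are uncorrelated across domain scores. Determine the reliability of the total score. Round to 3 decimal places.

Var(R+P+S+V) = 4.2² + 17² + 19.1² + 16.7² + 2·[4.2·17·0.32 + 4.2·19.1·0.26 + 4.2·16.7·0.34 + 17·19.1·0.38 + 17·16.7·0.20 + 19.1·16.7·0.55] = 950.34 + 846.305 = 1796.64.
With uncorrelated errors the cross-covariances are all true-score covariance, so they carry over unchanged; only the diagonal terms shrink to ρᵢσᵢ².
True-score variance = [4.2²·0.64 + 17²·0.63 + 19.1²·0.96 + 16.7²·0.95] + 846.305 = 808.523 + 846.305 = 1654.83.
Reliability = 1654.83 / 1796.64 = 0.921.

0.921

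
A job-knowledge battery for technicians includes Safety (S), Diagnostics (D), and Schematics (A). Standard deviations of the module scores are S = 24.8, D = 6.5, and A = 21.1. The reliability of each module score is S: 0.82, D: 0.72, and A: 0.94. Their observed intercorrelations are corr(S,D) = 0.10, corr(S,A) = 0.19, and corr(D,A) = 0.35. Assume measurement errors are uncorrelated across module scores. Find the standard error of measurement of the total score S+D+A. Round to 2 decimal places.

Var(total) = 1102.5 + 327.091 = 1429.59.
True-score variance = 953.25 + 327.091 = 1280.34, so reliability = 0.8956.
Error variance = 1429.59 − 1280.34 = 149.25; SEM = √149.25 = 12.22.

12.22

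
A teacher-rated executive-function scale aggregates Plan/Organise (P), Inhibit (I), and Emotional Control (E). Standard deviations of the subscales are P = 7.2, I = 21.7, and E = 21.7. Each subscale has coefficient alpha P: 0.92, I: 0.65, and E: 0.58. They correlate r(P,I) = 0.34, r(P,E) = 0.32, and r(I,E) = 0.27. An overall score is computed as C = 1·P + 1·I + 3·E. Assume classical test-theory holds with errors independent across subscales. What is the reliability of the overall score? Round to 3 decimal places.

Var(C) = 7.2² + 21.7² + 3²·21.7² + 2·[7.2·21.7·0.34 + 3·7.2·21.7·0.32 + 3·21.7·21.7·0.27] = 4760.74 + 1169.07 = 5929.81.
Under uncorrelated errors the observed covariances equal the true-score covariances, so only the own-variance terms attenuate.
True-score variance = [7.2²·0.92 + 21.7²·0.65 + 3²·21.7²·0.58] + 1169.07 = 2811.82 + 1169.07 = 3980.88.
Reliability = 3980.88 / 5929.81 = 0.671.

0.671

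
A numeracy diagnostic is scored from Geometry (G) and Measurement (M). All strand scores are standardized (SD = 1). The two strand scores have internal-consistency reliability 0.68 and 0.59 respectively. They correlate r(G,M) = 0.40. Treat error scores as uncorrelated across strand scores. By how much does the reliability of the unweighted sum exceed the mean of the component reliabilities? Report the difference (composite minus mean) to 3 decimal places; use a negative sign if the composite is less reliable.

Var(sum) = 2 + 0.8 = 2.8; true-score variance = 1.27 + 0.8 = 2.07; composite reliability = 0.7393.
Mean component reliability = 0.6350.
Difference = 0.7393 − 0.6350 = 0.104.

0.104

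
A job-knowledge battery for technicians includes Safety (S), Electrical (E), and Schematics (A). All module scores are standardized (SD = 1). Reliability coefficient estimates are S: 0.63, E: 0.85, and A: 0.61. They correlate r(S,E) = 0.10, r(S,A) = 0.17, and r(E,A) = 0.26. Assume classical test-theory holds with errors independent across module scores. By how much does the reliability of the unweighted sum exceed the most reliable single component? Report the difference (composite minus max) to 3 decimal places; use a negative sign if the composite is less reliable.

-0.074

Var(sum) = 3 + 1.06 = 4.06; true-score variance = 2.09 + 1.06 = 3.15; composite reliability = 0.7759.
Max component reliability = 0.8500.
Difference = 0.7759 − 0.8500 = -0.074.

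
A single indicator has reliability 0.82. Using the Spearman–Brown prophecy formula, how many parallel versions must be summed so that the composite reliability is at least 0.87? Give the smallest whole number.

k ≥ ρ*(1−ρ₁)/(ρ₁(1−ρ*)) = 0.87·0.18 / (0.82·0.13) = 1.469.
Smallest integer k = 2.

2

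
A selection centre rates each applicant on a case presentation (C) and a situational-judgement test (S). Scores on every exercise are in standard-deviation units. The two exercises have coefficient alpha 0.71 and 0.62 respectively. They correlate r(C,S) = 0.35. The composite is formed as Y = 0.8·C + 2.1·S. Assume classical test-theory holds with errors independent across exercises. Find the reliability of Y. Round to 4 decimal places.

0.7010

Var(Y) = 0.8² + 2.1² + 2·[1.68·0.35] = 5.05 + 1.176 = 6.226.
Under uncorrelated errors the observed covariances equal the true-score covariances, so only the own-variance terms attenuate.
True-score variance = [0.8²·0.71 + 2.1²·0.62] + 1.176 = 3.1886 + 1.176 = 4.3646.
Reliability = 4.3646 / 6.226 = 0.7010.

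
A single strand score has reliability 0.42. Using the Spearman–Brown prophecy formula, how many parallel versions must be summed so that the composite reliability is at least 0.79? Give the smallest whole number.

6

k ≥ ρ*(1−ρ₁)/(ρ₁(1−ρ*)) = 0.79·0.58 / (0.42·0.21) = 5.195.
Smallest integer k = 6.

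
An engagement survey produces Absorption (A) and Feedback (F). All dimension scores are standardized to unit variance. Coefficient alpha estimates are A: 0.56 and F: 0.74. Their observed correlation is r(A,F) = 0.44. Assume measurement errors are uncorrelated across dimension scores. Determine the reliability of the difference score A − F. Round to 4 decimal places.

0.3750

Var(A−F) = 1 + 1 − 2·0.44 = 2 − 0.88 = 1.12.
Because errors are independent across components, Cov(Tᵢ,Tⱼ) = Cov(Xᵢ,Xⱼ); the off-diagonal part of the true-score variance is the same as above.
True-score variance = [0.56 + 0.74] − 0.88 = 1.3 − 0.88 = 0.42.
Reliability = 0.42 / 1.12 = 0.3750.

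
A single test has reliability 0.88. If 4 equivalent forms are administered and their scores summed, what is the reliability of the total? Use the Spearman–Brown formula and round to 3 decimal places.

ρ_k = kρ / (1 + (k−1)ρ) = 4·0.88 / (1 + 3·0.88) = 3.520 / 3.640 = 0.967.

0.967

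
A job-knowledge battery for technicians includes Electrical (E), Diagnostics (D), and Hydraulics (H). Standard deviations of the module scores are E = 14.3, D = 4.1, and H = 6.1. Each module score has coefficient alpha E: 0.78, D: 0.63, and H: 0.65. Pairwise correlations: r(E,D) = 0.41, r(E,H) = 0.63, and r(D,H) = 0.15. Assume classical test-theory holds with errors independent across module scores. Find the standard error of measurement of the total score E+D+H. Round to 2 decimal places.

8.01

Var(total) = 258.51 + 165.489 = 423.999.
True-score variance = 194.279 + 165.489 = 359.768, so reliability = 0.8485.
Error variance = 423.999 − 359.768 = 64.231; SEM = √64.231 = 8.01.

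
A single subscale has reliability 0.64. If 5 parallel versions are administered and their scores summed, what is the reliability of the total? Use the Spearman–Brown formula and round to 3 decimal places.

0.899

ρ_k = kρ / (1 + (k−1)ρ) = 5·0.64 / (1 + 4·0.64) = 3.200 / 3.560 = 0.899.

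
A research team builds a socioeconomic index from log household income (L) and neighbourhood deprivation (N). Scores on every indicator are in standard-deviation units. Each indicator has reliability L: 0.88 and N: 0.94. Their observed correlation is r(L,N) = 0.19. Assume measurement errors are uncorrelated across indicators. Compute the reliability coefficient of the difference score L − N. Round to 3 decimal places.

0.889

Var(L−N) = 1 + 1 − 2·0.19 = 2 − 0.38 = 1.62.
With uncorrelated errors the cross-covariances are all true-score covariance, so they carry over unchanged; only the diagonal terms shrink to ρᵢσᵢ².
True-score variance = [0.88 + 0.94] − 0.38 = 1.82 − 0.38 = 1.44.
Reliability = 1.44 / 1.62 = 0.889.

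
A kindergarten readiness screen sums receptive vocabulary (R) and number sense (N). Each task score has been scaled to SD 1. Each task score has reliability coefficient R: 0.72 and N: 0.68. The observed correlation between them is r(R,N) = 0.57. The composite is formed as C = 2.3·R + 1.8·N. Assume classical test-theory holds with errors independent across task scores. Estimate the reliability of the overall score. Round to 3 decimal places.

0.810

Var(C) = 2.3² + 1.8² + 2·[4.14·0.57] = 8.53 + 4.7196 = 13.2496.
Under uncorrelated errors the observed covariances equal the true-score covariances, so only the own-variance terms attenuate.
True-score variance = [2.3²·0.72 + 1.8²·0.68] + 4.7196 = 6.012 + 4.7196 = 10.7316.
Reliability = 10.7316 / 13.2496 = 0.810.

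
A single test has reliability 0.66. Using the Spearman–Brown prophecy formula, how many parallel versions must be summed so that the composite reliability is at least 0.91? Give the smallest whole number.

k ≥ ρ*(1−ρ₁)/(ρ₁(1−ρ*)) = 0.91·0.34 / (0.66·0.09) = 5.209.
Smallest integer k = 6.

6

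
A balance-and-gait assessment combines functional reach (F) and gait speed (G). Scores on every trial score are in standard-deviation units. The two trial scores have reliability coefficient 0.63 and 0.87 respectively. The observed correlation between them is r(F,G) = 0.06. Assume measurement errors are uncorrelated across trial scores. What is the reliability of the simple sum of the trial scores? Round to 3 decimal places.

Var(F+G) = 2 + 2·[0.06] = 2 + 0.12 = 2.12.
Under uncorrelated errors the observed covariances equal the true-score covariances, so only the own-variance terms attenuate.
True-score variance = [0.63 + 0.87] + 0.12 = 1.5 + 0.12 = 1.62.
Reliability = 1.62 / 2.12 = 0.764.

0.764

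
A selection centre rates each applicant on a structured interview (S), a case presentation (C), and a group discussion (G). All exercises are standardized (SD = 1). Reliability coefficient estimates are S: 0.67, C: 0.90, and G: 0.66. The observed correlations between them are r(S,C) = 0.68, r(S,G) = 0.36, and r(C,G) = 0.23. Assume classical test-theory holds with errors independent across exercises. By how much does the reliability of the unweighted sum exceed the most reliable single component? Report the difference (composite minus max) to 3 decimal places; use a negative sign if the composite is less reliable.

-0.039

Var(sum) = 3 + 2.54 = 5.54; true-score variance = 2.23 + 2.54 = 4.77; composite reliability = 0.8610.
Max component reliability = 0.9000.
Difference = 0.8610 − 0.9000 = -0.039.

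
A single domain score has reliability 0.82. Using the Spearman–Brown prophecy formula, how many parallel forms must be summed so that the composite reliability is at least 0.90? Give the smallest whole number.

2

k ≥ ρ*(1−ρ₁)/(ρ₁(1−ρ*)) = 0.90·0.18 / (0.82·0.10) = 1.976.
Smallest integer k = 2.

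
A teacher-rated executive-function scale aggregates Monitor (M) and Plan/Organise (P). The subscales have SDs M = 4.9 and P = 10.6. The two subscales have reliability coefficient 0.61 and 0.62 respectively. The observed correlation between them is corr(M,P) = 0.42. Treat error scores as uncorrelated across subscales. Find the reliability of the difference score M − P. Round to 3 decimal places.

0.439

Var(M−P) = 4.9² + 10.6² − 2·4.9·10.6·0.42 = 136.37 − 43.6296 = 92.7404.
Under uncorrelated errors the observed covariances equal the true-score covariances, so only the own-variance terms attenuate.
True-score variance = [4.9²·0.61 + 10.6²·0.62] − 43.6296 = 84.3093 − 43.6296 = 40.6797.
Reliability = 40.6797 / 92.7404 = 0.439.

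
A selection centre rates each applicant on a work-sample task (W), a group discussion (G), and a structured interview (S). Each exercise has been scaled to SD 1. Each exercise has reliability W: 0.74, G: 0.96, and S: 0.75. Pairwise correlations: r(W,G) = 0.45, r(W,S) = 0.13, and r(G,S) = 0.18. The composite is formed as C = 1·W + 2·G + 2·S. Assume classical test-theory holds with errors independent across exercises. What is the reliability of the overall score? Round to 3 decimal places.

0.889

Var(C) = 1 + 2² + 2² + 2·[2·0.45 + 2·0.13 + 4·0.18] = 9 + 3.76 = 12.76.
With uncorrelated errors the cross-covariances are all true-score covariance, so they carry over unchanged; only the diagonal terms shrink to ρᵢσᵢ².
True-score variance = [0.74 + 2²·0.96 + 2²·0.75] + 3.76 = 7.58 + 3.76 = 11.34.
Reliability = 11.34 / 12.76 = 0.889.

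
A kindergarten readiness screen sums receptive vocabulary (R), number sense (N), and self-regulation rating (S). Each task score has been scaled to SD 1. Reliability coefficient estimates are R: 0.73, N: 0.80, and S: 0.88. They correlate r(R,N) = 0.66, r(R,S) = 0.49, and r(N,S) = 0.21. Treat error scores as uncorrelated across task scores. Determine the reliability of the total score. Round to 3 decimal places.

0.897

Var(R+N+S) = 3 + 2·[0.66 + 0.49 + 0.21] = 3 + 2.72 = 5.72.
With uncorrelated errors the cross-covariances are all true-score covariance, so they carry over unchanged; only the diagonal terms shrink to ρᵢσᵢ².
True-score variance = [0.73 + 0.80 + 0.88] + 2.72 = 2.41 + 2.72 = 5.13.
Reliability = 5.13 / 5.72 = 0.897.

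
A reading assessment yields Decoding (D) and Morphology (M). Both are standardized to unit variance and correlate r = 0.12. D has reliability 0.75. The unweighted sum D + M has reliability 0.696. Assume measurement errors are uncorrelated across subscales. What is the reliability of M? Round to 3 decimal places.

Var(D+M) = 2 + 2·0.12 = 2.240.
True-score variance = ρ_D + ρ_M + 2·0.12, so 0.696 = (0.75 + ρ_M + 0.24) / 2.240.
ρ_M = 0.696·2.240 − 0.75 − 0.24 = 0.569.

0.569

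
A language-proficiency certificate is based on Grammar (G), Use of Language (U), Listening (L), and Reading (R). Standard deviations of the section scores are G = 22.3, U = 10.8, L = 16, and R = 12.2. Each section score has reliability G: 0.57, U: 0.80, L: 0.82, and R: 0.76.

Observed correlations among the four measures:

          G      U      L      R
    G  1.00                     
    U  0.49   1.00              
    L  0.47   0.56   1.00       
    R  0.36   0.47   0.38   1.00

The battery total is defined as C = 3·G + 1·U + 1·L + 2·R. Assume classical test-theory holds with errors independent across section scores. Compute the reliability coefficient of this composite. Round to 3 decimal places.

0.764

Var(C) = 3²·22.3² + 10.8² + 16² + 2²·12.2² + 2·[3·22.3·10.8·0.49 + 3·22.3·16·0.47 + 6·22.3·12.2·0.36 + 10.8·16·0.56 + 2·10.8·12.2·0.47 + 2·16·12.2·0.38] = 5443.61 + 3627.49 = 9071.1.
Because errors are independent across components, Cov(Tᵢ,Tⱼ) = Cov(Xᵢ,Xⱼ); the off-diagonal part of the true-score variance is the same as above.
True-score variance = [3²·22.3²·0.57 + 10.8²·0.80 + 16²·0.82 + 2²·12.2²·0.76] + 3627.49 = 3306.8 + 3627.49 = 6934.3.
Reliability = 6934.3 / 9071.1 = 0.764.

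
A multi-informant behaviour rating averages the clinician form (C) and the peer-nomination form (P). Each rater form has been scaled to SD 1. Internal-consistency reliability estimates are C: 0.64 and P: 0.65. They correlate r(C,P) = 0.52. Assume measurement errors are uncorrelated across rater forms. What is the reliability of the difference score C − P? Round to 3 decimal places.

Var(C−P) = 1 + 1 − 2·0.52 = 2 − 1.04 = 0.96.
Because errors are independent across components, Cov(Tᵢ,Tⱼ) = Cov(Xᵢ,Xⱼ); the off-diagonal part of the true-score variance is the same as above.
True-score variance = [0.64 + 0.65] − 1.04 = 1.29 − 1.04 = 0.25.
Reliability = 0.25 / 0.96 = 0.260.

0.260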